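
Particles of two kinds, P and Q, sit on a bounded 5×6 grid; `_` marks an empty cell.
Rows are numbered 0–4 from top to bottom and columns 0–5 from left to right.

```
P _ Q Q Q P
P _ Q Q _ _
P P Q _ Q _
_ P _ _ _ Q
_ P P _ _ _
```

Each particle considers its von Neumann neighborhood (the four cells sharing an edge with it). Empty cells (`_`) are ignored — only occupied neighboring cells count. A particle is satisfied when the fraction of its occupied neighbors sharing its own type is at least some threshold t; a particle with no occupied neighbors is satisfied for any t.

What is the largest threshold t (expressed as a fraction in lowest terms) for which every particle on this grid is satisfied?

Row 0: (0,0)P 1/1 · (0,2)Q 2/2 · (0,3)Q 3/3 · (0,4)Q 1/2 · (0,5)P 0/1
Row 1: (1,0)P 2/2 · (1,2)Q 3/3 · (1,3)Q 2/2
Row 2: (2,0)P 2/2 · (2,1)P 2/3 · (2,2)Q 1/2 · (2,4)Q — no occupied neighbors
Row 3: (3,1)P 2/2 · (3,5)Q — no occupied neighbors
Row 4: (4,1)P 2/2 · (4,2)P 1/1
The smallest same-type fraction is 0/1 at (0,5), which reduces to 0/1. Any threshold above that leaves this particle unsatisfied.

0/1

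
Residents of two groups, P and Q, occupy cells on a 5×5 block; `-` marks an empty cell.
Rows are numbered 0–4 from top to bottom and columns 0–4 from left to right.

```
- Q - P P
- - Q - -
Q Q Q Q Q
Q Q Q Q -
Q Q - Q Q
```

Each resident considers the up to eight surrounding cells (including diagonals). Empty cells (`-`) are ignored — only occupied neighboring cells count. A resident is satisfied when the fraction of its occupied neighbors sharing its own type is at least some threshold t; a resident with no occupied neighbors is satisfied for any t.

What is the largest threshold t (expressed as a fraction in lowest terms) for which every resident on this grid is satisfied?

1/2

(0,1)Q 1/1
(0,3)P 1/2
(0,4)P 1/1
(1,2)Q 4/5
(2,0)Q 3/3
(2,1)Q 6/6
(2,2)Q 6/6
(2,3)Q 5/5
(2,4)Q 2/2
(3,0)Q 5/5
(3,1)Q 7/7
(3,2)Q 7/7
(3,3)Q 6/6
(4,0)Q 3/3
(4,1)Q 4/4
(4,3)Q 3/3
(4,4)Q 2/2
The smallest same-type fraction is 1/2 at (0,3), which reduces to 1/2. Any threshold above that leaves this resident unsatisfied.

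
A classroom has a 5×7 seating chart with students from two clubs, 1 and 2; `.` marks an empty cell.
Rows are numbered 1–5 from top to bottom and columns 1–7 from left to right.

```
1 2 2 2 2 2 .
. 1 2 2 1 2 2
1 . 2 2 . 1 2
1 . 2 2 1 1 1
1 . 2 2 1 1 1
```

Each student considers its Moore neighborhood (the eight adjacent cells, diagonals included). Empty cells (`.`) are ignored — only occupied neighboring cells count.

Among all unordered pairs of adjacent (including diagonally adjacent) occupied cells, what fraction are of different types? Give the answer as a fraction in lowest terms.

Scan each occupied cell's neighbors to the right and below (and the two forward diagonals) so each pair is counted once.
From row 1: 6 unlike of 20 pairs (running 6/20).
From row 2: 7 unlike of 17 pairs (running 13/37).
From row 3: 4 unlike of 13 pairs (running 17/50).
From row 4: 3 unlike of 18 pairs (running 20/68).
From row 5: 1 unlike of 4 pairs (running 21/72).
Total adjacent occupied pairs: 72; unlike-type pairs: 21.
21/72 reduces to 7/24.

7/24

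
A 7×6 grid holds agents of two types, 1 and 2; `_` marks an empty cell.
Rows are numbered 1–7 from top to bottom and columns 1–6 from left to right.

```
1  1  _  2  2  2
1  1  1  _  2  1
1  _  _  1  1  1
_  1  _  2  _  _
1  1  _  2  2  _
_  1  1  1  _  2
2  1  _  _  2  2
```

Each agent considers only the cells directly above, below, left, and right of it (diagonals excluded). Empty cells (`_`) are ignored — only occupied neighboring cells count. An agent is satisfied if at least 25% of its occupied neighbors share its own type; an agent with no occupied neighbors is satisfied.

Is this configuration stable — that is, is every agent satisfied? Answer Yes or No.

(1,1)1 2/2 ✓
(1,2)1 2/2 ✓
(1,4)2 1/1 ✓
(1,5)2 3/3 ✓
(1,6)2 1/2 ✓
(2,1)1 3/3 ✓
(2,2)1 3/3 ✓
(2,3)1 1/1 ✓
(2,5)2 1/3 ✓
(2,6)1 1/3 ✓
(3,1)1 1/1 ✓
(3,4)1 1/2 ✓
(3,5)1 2/3 ✓
(3,6)1 2/2 ✓
(4,2)1 1/1 ✓
(4,4)2 1/2 ✓
(5,1)1 1/1 ✓
(5,2)1 3/3 ✓
(5,4)2 2/3 ✓
(5,5)2 1/1 ✓
(6,2)1 3/3 ✓
(6,3)1 2/2 ✓
(6,4)1 1/2 ✓
(6,6)2 1/1 ✓
(7,1)2 0/1 ✗
(7,2)1 1/2 ✓
(7,5)2 1/1 ✓
(7,6)2 2/2 ✓
For instance (7,1) has only 0/1 same-type neighbors, below 1/4.

No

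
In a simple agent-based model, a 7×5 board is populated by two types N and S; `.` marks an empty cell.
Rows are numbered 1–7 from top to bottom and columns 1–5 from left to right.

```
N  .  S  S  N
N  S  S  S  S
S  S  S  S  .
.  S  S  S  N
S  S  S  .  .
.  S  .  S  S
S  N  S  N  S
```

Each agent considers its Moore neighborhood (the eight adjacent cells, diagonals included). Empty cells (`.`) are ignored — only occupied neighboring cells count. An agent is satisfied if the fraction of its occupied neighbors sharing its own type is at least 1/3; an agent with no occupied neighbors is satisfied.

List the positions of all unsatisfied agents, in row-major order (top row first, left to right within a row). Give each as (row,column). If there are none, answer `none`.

(1,1)N 1/2 ✓
(1,3)S 4/4 ✓
(1,4)S 4/5 ✓
(1,5)N 0/3 ✗
(2,1)N 1/4 ✗
(2,2)S 5/7 ✓
(2,3)S 7/7 ✓
(2,4)S 6/7 ✓
(2,5)S 3/4 ✓
(3,1)S 3/4 ✓
(3,2)S 6/7 ✓
(3,3)S 8/8 ✓
(3,4)S 6/7 ✓
(4,2)S 7/7 ✓
(4,3)S 7/7 ✓
(4,4)S 4/5 ✓
(4,5)N 0/2 ✗
(5,1)S 3/3 ✓
(5,2)S 5/5 ✓
(5,3)S 6/6 ✓
(6,2)S 5/6 ✓
(6,4)S 4/5 ✓
(6,5)S 2/3 ✓
(7,1)S 1/2 ✓
(7,2)N 0/3 ✗
(7,3)S 2/4 ✓
(7,4)N 0/4 ✗
(7,5)S 2/3 ✓

(1,5), (2,1), (4,5), (7,2), (7,4)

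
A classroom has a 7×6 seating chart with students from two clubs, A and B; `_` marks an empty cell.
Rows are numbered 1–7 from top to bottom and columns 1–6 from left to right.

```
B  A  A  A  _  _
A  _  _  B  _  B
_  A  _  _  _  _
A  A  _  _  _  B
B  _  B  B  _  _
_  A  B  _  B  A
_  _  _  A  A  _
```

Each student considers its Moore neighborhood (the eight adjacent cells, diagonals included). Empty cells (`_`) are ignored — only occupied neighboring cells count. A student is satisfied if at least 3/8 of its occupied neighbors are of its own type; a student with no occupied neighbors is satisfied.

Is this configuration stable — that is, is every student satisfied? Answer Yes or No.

No

Row 1: (1,1)B 0/2 unhappy · (1,2)A 2/3 ok · (1,3)A 2/3 ok · (1,4)A 1/2 ok
Row 2: (2,1)A 2/3 ok · (2,4)B 0/2 unhappy · (2,6)B 0/0 ok
Row 3: (3,2)A 3/3 ok
Row 4: (4,1)A 2/3 ok · (4,2)A 2/4 ok · (4,6)B 0/0 ok
Row 5: (5,1)B 0/3 unhappy · (5,3)B 2/4 ok · (5,4)B 3/3 ok
Row 6: (6,2)A 0/3 unhappy · (6,3)B 2/4 ok · (6,5)B 1/4 unhappy · (6,6)A 1/2 ok
Row 7: (7,4)A 1/3 unhappy · (7,5)A 2/3 ok
For instance (1,1) has only 0/2 same-type neighbors, below 3/8.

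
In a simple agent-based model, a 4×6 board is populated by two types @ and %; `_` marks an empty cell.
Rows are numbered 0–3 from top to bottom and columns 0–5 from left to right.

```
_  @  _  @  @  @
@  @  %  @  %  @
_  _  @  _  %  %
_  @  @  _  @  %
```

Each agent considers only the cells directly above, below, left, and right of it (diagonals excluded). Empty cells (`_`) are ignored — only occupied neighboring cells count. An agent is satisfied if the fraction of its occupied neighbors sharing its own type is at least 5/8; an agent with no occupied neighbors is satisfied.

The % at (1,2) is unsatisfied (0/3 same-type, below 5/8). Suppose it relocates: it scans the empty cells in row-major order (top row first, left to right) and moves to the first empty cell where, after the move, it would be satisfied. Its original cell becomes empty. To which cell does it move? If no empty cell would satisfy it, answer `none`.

none

Vacating (1,2). Empty cells in order:
  (0,0): 0/2 same-type → still unsatisfied.
  (0,2): 0/2 same-type → still unsatisfied.
  (2,0): 0/1 same-type → still unsatisfied.
  (2,1): 0/3 same-type → still unsatisfied.
  (2,3): 1/3 same-type → still unsatisfied.
  (3,0): 0/1 same-type → still unsatisfied.
  (3,3): 0/2 same-type → still unsatisfied.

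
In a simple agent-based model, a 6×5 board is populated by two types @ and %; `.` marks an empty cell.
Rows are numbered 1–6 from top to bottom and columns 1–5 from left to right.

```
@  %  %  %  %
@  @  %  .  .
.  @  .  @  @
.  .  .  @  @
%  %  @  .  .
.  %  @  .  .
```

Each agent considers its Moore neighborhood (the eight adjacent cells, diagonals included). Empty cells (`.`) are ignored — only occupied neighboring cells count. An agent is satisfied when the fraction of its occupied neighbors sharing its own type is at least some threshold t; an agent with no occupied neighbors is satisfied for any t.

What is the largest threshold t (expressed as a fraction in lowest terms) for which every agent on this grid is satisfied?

Row 1: (1,1)@ 2/3 · (1,2)% 2/5 · (1,3)% 3/4 · (1,4)% 3/3 · (1,5)% 1/1
Row 2: (2,1)@ 3/4 · (2,2)@ 3/6 · (2,3)% 3/6
Row 3: (3,2)@ 2/3 · (3,4)@ 3/4 · (3,5)@ 3/3
Row 4: (4,4)@ 4/4 · (4,5)@ 3/3
Row 5: (5,1)% 2/2 · (5,2)% 2/4 · (5,3)@ 2/4
Row 6: (6,2)% 2/4 · (6,3)@ 1/3
The smallest same-type fraction is 1/3 at (6,3), which reduces to 1/3. Any threshold above that leaves this agent unsatisfied.

1/3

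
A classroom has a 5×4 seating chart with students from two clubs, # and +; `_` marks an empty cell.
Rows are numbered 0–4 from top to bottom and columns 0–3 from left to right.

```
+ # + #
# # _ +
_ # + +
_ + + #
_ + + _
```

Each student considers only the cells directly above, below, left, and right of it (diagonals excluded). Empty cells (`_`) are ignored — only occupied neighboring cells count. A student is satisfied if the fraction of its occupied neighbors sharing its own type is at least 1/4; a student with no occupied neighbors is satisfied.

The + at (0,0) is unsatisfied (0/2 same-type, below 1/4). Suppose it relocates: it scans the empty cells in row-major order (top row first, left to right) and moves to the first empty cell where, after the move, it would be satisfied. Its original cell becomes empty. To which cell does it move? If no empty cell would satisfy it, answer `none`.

(1,2)

Vacating (0,0). Empty cells in order:
  (1,2): 3/4 same-type → satisfied — stop here.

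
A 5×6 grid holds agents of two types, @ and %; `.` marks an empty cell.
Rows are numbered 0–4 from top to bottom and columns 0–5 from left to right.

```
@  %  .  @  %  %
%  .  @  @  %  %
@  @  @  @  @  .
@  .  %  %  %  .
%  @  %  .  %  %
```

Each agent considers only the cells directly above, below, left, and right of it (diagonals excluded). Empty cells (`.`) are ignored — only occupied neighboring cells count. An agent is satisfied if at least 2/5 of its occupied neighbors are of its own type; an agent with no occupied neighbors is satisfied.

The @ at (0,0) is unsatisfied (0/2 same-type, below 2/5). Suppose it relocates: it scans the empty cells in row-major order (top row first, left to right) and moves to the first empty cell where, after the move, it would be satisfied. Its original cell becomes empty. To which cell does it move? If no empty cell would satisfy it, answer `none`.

(0,2)

Vacating (0,0). Empty cells in order:
  (0,2): 2/3 same-type → satisfied — stop here.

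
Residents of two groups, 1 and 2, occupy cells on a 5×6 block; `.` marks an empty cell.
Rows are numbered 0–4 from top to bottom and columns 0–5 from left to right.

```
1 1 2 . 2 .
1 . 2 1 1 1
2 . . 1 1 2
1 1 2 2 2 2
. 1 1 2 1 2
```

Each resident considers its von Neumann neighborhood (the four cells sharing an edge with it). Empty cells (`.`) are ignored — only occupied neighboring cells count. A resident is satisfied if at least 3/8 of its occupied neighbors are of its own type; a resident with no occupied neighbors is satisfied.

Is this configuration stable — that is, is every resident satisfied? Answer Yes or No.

(0,0)1 2/2 ✓
(0,1)1 1/2 ✓
(0,2)2 1/2 ✓
(0,4)2 0/1 ✗
(1,0)1 1/2 ✓
(1,2)2 1/2 ✓
(1,3)1 2/3 ✓
(1,4)1 3/4 ✓
(1,5)1 1/2 ✓
(2,0)2 0/2 ✗
(2,3)1 2/3 ✓
(2,4)1 2/4 ✓
(2,5)2 1/3 ✗
(3,0)1 1/2 ✓
(3,1)1 2/3 ✓
(3,2)2 1/3 ✗
(3,3)2 3/4 ✓
(3,4)2 2/4 ✓
(3,5)2 3/3 ✓
(4,1)1 2/2 ✓
(4,2)1 1/3 ✗
(4,3)2 1/3 ✗
(4,4)1 0/3 ✗
(4,5)2 1/2 ✓
For instance (0,4) has only 0/1 same-type neighbors, below 3/8.

No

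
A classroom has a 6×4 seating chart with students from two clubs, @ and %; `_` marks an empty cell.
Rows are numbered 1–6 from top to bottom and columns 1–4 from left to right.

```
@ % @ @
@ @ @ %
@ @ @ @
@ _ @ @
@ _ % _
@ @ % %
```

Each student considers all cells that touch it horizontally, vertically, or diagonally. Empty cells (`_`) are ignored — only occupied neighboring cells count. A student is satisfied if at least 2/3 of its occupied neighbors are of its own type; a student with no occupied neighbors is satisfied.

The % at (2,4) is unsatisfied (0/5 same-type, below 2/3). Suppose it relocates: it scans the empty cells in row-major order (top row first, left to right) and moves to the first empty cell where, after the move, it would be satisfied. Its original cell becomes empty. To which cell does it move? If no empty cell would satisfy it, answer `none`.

Vacating (2,4). Empty cells in order:
  (4,2): 1/7 same-type → still unsatisfied.
  (5,2): 2/7 same-type → still unsatisfied.
  (5,4): 3/5 same-type → still unsatisfied.

none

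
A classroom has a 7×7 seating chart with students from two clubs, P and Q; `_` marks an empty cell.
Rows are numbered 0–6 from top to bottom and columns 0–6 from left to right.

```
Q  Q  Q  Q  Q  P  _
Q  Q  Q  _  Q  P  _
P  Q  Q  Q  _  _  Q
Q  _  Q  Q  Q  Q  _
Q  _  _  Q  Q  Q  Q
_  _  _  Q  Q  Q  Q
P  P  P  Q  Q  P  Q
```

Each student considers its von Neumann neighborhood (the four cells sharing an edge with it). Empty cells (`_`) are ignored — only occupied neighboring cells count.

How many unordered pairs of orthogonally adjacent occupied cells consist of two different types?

9

Scan each occupied cell's neighbors to the right and below so each pair is counted once.
From row 0: 1 unlike of 10 pairs (running 1/10).
From row 1: 2 unlike of 6 pairs (running 3/16).
From row 2: 2 unlike of 6 pairs (running 5/22).
From row 3: 0 unlike of 7 pairs (running 5/29).
From row 4: 0 unlike of 7 pairs (running 5/36).
From row 5: 1 unlike of 7 pairs (running 6/43).
From row 6: 3 unlike of 6 pairs (running 9/49).
Total adjacent occupied pairs: 49; unlike-type pairs: 9.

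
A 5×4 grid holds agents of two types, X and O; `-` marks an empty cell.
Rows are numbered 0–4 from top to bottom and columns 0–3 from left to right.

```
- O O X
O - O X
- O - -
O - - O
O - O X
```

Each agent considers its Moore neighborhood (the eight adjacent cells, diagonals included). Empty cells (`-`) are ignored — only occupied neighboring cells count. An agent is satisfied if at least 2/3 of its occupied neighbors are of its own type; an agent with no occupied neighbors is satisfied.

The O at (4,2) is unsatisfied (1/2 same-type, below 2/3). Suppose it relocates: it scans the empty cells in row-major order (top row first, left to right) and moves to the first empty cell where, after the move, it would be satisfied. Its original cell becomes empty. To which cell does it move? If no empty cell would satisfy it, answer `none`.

(0,0)

Vacating (4,2). Empty cells in order:
  (0,0): 2/2 same-type → satisfied — stop here.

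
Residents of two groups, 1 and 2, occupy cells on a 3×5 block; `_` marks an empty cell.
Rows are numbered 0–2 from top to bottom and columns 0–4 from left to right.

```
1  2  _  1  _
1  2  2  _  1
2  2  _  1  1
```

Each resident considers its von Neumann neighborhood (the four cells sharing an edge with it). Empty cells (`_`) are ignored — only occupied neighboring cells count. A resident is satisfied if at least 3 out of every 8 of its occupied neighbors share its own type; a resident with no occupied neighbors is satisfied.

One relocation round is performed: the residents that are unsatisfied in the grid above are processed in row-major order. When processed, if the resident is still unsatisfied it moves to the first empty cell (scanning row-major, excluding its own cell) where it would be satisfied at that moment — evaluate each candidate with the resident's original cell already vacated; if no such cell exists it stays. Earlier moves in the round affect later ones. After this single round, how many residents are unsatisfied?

1

Initially unsatisfied (in order): (1,0).
  (1,0) → (0,4).
Resulting grid:
1 2 _ 1 1
_ 2 2 _ 1
2 2 _ 1 1
Unsatisfied now: (0,0).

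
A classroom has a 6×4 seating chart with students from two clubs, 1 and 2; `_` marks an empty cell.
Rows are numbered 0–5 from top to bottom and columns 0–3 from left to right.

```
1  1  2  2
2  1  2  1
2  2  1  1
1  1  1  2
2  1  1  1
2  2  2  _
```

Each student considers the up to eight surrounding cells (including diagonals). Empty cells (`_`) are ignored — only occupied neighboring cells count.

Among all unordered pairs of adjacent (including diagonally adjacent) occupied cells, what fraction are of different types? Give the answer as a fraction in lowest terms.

34/65

Scan each occupied cell's neighbors to the right and below (and the two forward diagonals) so each pair is counted once.
Row 0: 1(0,0)–1(0,1)= 1(0,0)–2(1,0)≠ 1(0,0)–1(1,1)= 1(0,1)–2(0,2)≠ 1(0,1)–1(1,1)= 1(0,1)–2(1,2)≠ 1(0,1)–2(1,0)≠ 2(0,2)–2(0,3)= 2(0,2)–2(1,2)= 2(0,2)–1(1,3)≠ 2(0,2)–1(1,1)≠ 2(0,3)–1(1,3)≠ 2(0,3)–2(1,2)=  → 7/13 unlike.
Row 1: 2(1,0)–1(1,1)≠ 2(1,0)–2(2,0)= 2(1,0)–2(2,1)= 1(1,1)–2(1,2)≠ 1(1,1)–2(2,1)≠ 1(1,1)–1(2,2)= 1(1,1)–2(2,0)≠ 2(1,2)–1(1,3)≠ 2(1,2)–1(2,2)≠ 2(1,2)–1(2,3)≠ 2(1,2)–2(2,1)= 1(1,3)–1(2,3)= 1(1,3)–1(2,2)=  → 7/13 unlike.
Row 2: 2(2,0)–2(2,1)= 2(2,0)–1(3,0)≠ 2(2,0)–1(3,1)≠ 2(2,1)–1(2,2)≠ 2(2,1)–1(3,1)≠ 2(2,1)–1(3,2)≠ 2(2,1)–1(3,0)≠ 1(2,2)–1(2,3)= 1(2,2)–1(3,2)= 1(2,2)–2(3,3)≠ 1(2,2)–1(3,1)= 1(2,3)–2(3,3)≠ 1(2,3)–1(3,2)=  → 8/13 unlike.
Row 3: 1(3,0)–1(3,1)= 1(3,0)–2(4,0)≠ 1(3,0)–1(4,1)= 1(3,1)–1(3,2)= 1(3,1)–1(4,1)= 1(3,1)–1(4,2)= 1(3,1)–2(4,0)≠ 1(3,2)–2(3,3)≠ 1(3,2)–1(4,2)= 1(3,2)–1(4,3)= 1(3,2)–1(4,1)= 2(3,3)–1(4,3)≠ 2(3,3)–1(4,2)≠  → 5/13 unlike.
Row 4: 2(4,0)–1(4,1)≠ 2(4,0)–2(5,0)= 2(4,0)–2(5,1)= 1(4,1)–1(4,2)= 1(4,1)–2(5,1)≠ 1(4,1)–2(5,2)≠ 1(4,1)–2(5,0)≠ 1(4,2)–1(4,3)= 1(4,2)–2(5,2)≠ 1(4,2)–2(5,1)≠ 1(4,3)–2(5,2)≠  → 7/11 unlike.
Row 5: 2(5,0)–2(5,1)= 2(5,1)–2(5,2)=  → 0/2 unlike.
Total adjacent occupied pairs: 65; unlike-type pairs: 34.
34/65 is already in lowest terms.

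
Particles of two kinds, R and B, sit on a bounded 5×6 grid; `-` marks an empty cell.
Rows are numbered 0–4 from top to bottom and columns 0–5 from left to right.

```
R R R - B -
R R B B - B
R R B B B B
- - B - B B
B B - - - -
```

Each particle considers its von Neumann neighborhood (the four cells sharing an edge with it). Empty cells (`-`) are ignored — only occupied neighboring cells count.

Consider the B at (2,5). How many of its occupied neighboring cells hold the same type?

Occupied neighbors of (2,5): (1,5)=B, (3,5)=B, (2,4)=B.
Same type (B): 3 of 3.

3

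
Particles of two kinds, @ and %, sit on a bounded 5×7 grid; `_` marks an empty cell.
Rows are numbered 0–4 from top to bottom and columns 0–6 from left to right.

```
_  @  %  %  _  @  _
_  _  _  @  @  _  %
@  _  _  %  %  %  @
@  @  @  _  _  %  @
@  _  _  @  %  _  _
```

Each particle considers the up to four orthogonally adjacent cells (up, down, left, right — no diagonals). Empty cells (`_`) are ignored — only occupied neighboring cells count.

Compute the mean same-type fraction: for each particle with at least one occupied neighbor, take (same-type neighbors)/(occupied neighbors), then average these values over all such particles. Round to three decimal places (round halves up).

0.526

(0,1)@ 0/1
(0,2)% 1/2
(0,3)% 1/2
(0,5)@ — no occupied neighbors
(1,3)@ 1/3
(1,4)@ 1/2
(1,6)% 0/1
(2,0)@ 1/1
(2,3)% 1/2
(2,4)% 2/3
(2,5)% 2/3
(2,6)@ 1/3
(3,0)@ 3/3
(3,1)@ 2/2
(3,2)@ 1/1
(3,5)% 1/2
(3,6)@ 1/2
(4,0)@ 1/1
(4,3)@ 0/1
(4,4)% 0/1
Sum over 19 particles: 0/1 + 1/2 + 1/2 + 1/3 + 1/2 + 0/1 + 1/1 + 1/2 + 2/3 + 2/3 + 1/3 + 3/3 + 2/2 + 1/1 + 1/2 + 1/2 + 1/1 + 0/1 + 0/1 = 10; mean = 10 ÷ 19 = 10/19 = 0.526315… → 0.526.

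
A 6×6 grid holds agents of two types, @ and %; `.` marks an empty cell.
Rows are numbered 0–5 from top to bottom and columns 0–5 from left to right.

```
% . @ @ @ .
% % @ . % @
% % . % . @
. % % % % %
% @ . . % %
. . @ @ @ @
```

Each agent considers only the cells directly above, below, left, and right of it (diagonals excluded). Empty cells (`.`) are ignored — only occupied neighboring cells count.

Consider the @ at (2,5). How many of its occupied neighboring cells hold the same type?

Occupied neighbors of (2,5): (1,5)=@, (3,5)=%.
Same type (@): 1 of 2.

1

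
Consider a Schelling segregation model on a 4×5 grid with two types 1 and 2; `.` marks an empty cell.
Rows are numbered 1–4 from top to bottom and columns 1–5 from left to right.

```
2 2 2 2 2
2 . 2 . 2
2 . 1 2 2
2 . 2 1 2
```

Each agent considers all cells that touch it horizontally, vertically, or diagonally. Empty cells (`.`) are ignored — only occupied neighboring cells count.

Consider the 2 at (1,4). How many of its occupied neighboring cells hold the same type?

4

Occupied neighbors of (1,4): (1,3)=2, (1,5)=2, (2,3)=2, (2,5)=2.
Same type (2): 4 of 4.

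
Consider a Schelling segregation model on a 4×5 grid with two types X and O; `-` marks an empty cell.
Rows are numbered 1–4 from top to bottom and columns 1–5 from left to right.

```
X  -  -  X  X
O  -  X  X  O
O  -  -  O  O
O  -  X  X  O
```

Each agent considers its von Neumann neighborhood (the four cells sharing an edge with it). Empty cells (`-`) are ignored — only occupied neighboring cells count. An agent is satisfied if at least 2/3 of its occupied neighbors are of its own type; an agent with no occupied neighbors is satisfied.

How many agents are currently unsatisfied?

Row 1: (1,1)X 0/1 unhappy · (1,4)X 2/2 ok · (1,5)X 1/2 unhappy
Row 2: (2,1)O 1/2 unhappy · (2,3)X 1/1 ok · (2,4)X 2/4 unhappy · (2,5)O 1/3 unhappy
Row 3: (3,1)O 2/2 ok · (3,4)O 1/3 unhappy · (3,5)O 3/3 ok
Row 4: (4,1)O 1/1 ok · (4,3)X 1/1 ok · (4,4)X 1/3 unhappy · (4,5)O 1/2 unhappy
Unsatisfied: (1,1), (1,5), (2,1), (2,4), (2,5), (3,4), (4,4), (4,5) — 8 in total.

8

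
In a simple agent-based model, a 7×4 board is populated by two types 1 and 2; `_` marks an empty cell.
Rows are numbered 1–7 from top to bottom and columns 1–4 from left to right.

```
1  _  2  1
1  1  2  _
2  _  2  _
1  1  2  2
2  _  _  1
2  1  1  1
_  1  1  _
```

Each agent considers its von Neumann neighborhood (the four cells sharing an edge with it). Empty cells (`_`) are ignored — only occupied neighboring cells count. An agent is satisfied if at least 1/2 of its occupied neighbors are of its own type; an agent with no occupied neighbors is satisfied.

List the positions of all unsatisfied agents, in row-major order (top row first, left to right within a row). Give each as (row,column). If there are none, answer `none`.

(1,1)1 1/1 ✓
(1,3)2 1/2 ✓
(1,4)1 0/1 ✗
(2,1)1 2/3 ✓
(2,2)1 1/2 ✓
(2,3)2 2/3 ✓
(3,1)2 0/2 ✗
(3,3)2 2/2 ✓
(4,1)1 1/3 ✗
(4,2)1 1/2 ✓
(4,3)2 2/3 ✓
(4,4)2 1/2 ✓
(5,1)2 1/2 ✓
(5,4)1 1/2 ✓
(6,1)2 1/2 ✓
(6,2)1 2/3 ✓
(6,3)1 3/3 ✓
(6,4)1 2/2 ✓
(7,2)1 2/2 ✓
(7,3)1 2/2 ✓

(1,4), (3,1), (4,1)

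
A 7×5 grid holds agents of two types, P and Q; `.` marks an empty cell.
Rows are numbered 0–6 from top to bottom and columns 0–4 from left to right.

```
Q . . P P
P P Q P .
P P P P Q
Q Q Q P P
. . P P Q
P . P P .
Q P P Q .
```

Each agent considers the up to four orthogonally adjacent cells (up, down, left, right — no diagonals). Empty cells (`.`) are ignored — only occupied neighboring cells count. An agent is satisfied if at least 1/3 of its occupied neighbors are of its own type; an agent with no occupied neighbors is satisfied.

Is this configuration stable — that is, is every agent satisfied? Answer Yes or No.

No

(0,0)Q 0/1 not
(0,3)P 2/2 satisfied
(0,4)P 1/1 satisfied
(1,0)P 2/3 satisfied
(1,1)P 2/3 satisfied
(1,2)Q 0/3 not
(1,3)P 2/3 satisfied
(2,0)P 2/3 satisfied
(2,1)P 3/4 satisfied
(2,2)P 2/4 satisfied
(2,3)P 3/4 satisfied
(2,4)Q 0/2 not
(3,0)Q 1/2 satisfied
(3,1)Q 2/3 satisfied
(3,2)Q 1/4 not
(3,3)P 3/4 satisfied
(3,4)P 1/3 satisfied
(4,2)P 2/3 satisfied
(4,3)P 3/4 satisfied
(4,4)Q 0/2 not
(5,0)P 0/1 not
(5,2)P 3/3 satisfied
(5,3)P 2/3 satisfied
(6,0)Q 0/2 not
(6,1)P 1/2 satisfied
(6,2)P 2/3 satisfied
(6,3)Q 0/2 not
For instance (0,0) has only 0/1 same-type neighbors, below 1/3.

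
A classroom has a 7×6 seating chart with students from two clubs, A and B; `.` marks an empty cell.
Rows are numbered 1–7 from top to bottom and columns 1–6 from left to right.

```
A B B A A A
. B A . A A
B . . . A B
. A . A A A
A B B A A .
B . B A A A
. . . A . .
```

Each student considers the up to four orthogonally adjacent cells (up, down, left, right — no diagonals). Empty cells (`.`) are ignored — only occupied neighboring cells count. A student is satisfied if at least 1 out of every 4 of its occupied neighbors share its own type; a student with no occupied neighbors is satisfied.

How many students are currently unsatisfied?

(1,1)A 0/1 not
(1,2)B 2/3 satisfied
(1,3)B 1/3 satisfied
(1,4)A 1/2 satisfied
(1,5)A 3/3 satisfied
(1,6)A 2/2 satisfied
(2,2)B 1/2 satisfied
(2,3)A 0/2 not
(2,5)A 3/3 satisfied
(2,6)A 2/3 satisfied
(3,1)B 0/0 satisfied
(3,5)A 2/3 satisfied
(3,6)B 0/3 not
(4,2)A 0/1 not
(4,4)A 2/2 satisfied
(4,5)A 4/4 satisfied
(4,6)A 1/2 satisfied
(5,1)A 0/2 not
(5,2)B 1/3 satisfied
(5,3)B 2/3 satisfied
(5,4)A 3/4 satisfied
(5,5)A 3/3 satisfied
(6,1)B 0/1 not
(6,3)B 1/2 satisfied
(6,4)A 3/4 satisfied
(6,5)A 3/3 satisfied
(6,6)A 1/1 satisfied
(7,4)A 1/1 satisfied
Unsatisfied: (1,1), (2,3), (3,6), (4,2), (5,1), (6,1) — 6 in total.

6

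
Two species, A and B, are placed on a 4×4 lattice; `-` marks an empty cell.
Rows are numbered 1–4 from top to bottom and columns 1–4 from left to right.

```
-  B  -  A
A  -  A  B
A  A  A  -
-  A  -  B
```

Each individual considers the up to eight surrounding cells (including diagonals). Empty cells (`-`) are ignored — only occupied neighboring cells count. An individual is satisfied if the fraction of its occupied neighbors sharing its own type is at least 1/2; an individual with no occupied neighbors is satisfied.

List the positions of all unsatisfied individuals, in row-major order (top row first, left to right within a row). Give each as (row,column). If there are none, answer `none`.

Row 1: (1,2)B 0/2 not · (1,4)A 1/2 satisfied
Row 2: (2,1)A 2/3 satisfied · (2,3)A 3/5 satisfied · (2,4)B 0/3 not
Row 3: (3,1)A 3/3 satisfied · (3,2)A 5/5 satisfied · (3,3)A 3/5 satisfied
Row 4: (4,2)A 3/3 satisfied · (4,4)B 0/1 not

(1,2), (2,4), (4,4)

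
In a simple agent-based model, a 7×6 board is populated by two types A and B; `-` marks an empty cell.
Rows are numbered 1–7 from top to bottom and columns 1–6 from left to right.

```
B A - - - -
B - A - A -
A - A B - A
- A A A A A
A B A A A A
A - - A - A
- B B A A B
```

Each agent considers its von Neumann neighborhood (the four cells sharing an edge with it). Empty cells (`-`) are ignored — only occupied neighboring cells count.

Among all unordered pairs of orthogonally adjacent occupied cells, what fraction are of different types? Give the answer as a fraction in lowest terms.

Scan each occupied cell's neighbors to the right and below so each pair is counted once.
Row 1: B(1,1)–A(1,2)≠ B(1,1)–B(2,1)=  → 1/2 unlike.
Row 2: B(2,1)–A(3,1)≠ A(2,3)–A(3,3)=  → 1/2 unlike.
Row 3: A(3,3)–B(3,4)≠ A(3,3)–A(4,3)= B(3,4)–A(4,4)≠ A(3,6)–A(4,6)=  → 2/4 unlike.
Row 4: A(4,2)–A(4,3)= A(4,2)–B(5,2)≠ A(4,3)–A(4,4)= A(4,3)–A(5,3)= A(4,4)–A(4,5)= A(4,4)–A(5,4)= A(4,5)–A(4,6)= A(4,5)–A(5,5)= A(4,6)–A(5,6)=  → 1/9 unlike.
Row 5: A(5,1)–B(5,2)≠ A(5,1)–A(6,1)= B(5,2)–A(5,3)≠ A(5,3)–A(5,4)= A(5,4)–A(5,5)= A(5,4)–A(6,4)= A(5,5)–A(5,6)= A(5,6)–A(6,6)=  → 2/8 unlike.
Row 6: A(6,4)–A(7,4)= A(6,6)–B(7,6)≠  → 1/2 unlike.
Row 7: B(7,2)–B(7,3)= B(7,3)–A(7,4)≠ A(7,4)–A(7,5)= A(7,5)–B(7,6)≠  → 2/4 unlike.
Total adjacent occupied pairs: 31; unlike-type pairs: 10.
10/31 is already in lowest terms.

10/31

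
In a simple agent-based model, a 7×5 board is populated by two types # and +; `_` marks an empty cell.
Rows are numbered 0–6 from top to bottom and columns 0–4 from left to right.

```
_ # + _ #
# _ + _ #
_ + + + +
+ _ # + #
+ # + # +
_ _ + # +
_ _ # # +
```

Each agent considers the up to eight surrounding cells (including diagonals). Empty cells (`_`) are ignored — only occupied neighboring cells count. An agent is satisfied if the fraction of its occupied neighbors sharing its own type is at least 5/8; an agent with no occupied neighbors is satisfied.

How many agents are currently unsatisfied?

(0,1)# 1/3 ✗
(0,2)+ 1/2 ✗
(0,4)# 1/1 ✓
(1,0)# 1/2 ✗
(1,2)+ 4/5 ✓
(1,4)# 1/3 ✗
(2,1)+ 3/5 ✗
(2,2)+ 4/5 ✓
(2,3)+ 4/7 ✗
(2,4)+ 2/4 ✗
(3,0)+ 2/3 ✓
(3,2)# 2/7 ✗
(3,3)+ 5/8 ✓
(3,4)# 1/5 ✗
(4,0)+ 1/2 ✗
(4,1)# 1/5 ✗
(4,2)+ 2/6 ✗
(4,3)# 3/8 ✗
(4,4)+ 2/5 ✗
(5,2)+ 1/6 ✗
(5,3)# 3/8 ✗
(5,4)+ 2/5 ✗
(6,2)# 2/3 ✓
(6,3)# 2/5 ✗
(6,4)+ 1/3 ✗
Unsatisfied: (0,1), (0,2), (1,0), (1,4), (2,1), (2,3), (2,4), (3,2), (3,4), (4,0), (4,1), (4,2), (4,3), (4,4), (5,2), (5,3), (5,4), (6,3), (6,4) — 19 in total.

19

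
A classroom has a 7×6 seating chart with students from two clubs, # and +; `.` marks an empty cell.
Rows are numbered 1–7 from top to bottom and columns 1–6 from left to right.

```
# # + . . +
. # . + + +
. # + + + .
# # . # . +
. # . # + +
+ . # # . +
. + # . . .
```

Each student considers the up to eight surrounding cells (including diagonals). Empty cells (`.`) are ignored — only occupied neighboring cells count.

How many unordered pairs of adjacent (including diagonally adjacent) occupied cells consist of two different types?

14

Scan each occupied cell's neighbors to the right and below (and the two forward diagonals) so each pair is counted once.
Row 1: #(1,1)–#(1,2)= #(1,1)–#(2,2)= #(1,2)–+(1,3)≠ #(1,2)–#(2,2)= +(1,3)–+(2,4)= +(1,3)–#(2,2)≠ +(1,6)–+(2,6)= +(1,6)–+(2,5)=  → 2/8 unlike.
Row 2: #(2,2)–#(3,2)= #(2,2)–+(3,3)≠ +(2,4)–+(2,5)= +(2,4)–+(3,4)= +(2,4)–+(3,5)= +(2,4)–+(3,3)= +(2,5)–+(2,6)= +(2,5)–+(3,5)= +(2,5)–+(3,4)= +(2,6)–+(3,5)=  → 1/10 unlike.
Row 3: #(3,2)–+(3,3)≠ #(3,2)–#(4,2)= #(3,2)–#(4,1)= +(3,3)–+(3,4)= +(3,3)–#(4,4)≠ +(3,3)–#(4,2)≠ +(3,4)–+(3,5)= +(3,4)–#(4,4)≠ +(3,5)–+(4,6)= +(3,5)–#(4,4)≠  → 5/10 unlike.
Row 4: #(4,1)–#(4,2)= #(4,1)–#(5,2)= #(4,2)–#(5,2)= #(4,4)–#(5,4)= #(4,4)–+(5,5)≠ +(4,6)–+(5,6)= +(4,6)–+(5,5)=  → 1/7 unlike.
Row 5: #(5,2)–#(6,3)= #(5,2)–+(6,1)≠ #(5,4)–+(5,5)≠ #(5,4)–#(6,4)= #(5,4)–#(6,3)= +(5,5)–+(5,6)= +(5,5)–+(6,6)= +(5,5)–#(6,4)≠ +(5,6)–+(6,6)=  → 3/9 unlike.
Row 6: +(6,1)–+(7,2)= #(6,3)–#(6,4)= #(6,3)–#(7,3)= #(6,3)–+(7,2)≠ #(6,4)–#(7,3)=  → 1/5 unlike.
Row 7: +(7,2)–#(7,3)≠  → 1/1 unlike.
Total adjacent occupied pairs: 50; unlike-type pairs: 14.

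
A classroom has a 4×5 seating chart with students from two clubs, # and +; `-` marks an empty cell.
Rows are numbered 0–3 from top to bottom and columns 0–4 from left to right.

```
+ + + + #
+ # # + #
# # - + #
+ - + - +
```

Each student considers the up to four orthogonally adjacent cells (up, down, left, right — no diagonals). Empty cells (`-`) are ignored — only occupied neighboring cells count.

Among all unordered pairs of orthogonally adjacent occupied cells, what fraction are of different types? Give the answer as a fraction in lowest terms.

10/21

Scan each occupied cell's neighbors to the right and below so each pair is counted once.
Row 0: +(0,0)–+(0,1)= +(0,0)–+(1,0)= +(0,1)–+(0,2)= +(0,1)–#(1,1)≠ +(0,2)–+(0,3)= +(0,2)–#(1,2)≠ +(0,3)–#(0,4)≠ +(0,3)–+(1,3)= #(0,4)–#(1,4)=  → 3/9 unlike.
Row 1: +(1,0)–#(1,1)≠ +(1,0)–#(2,0)≠ #(1,1)–#(1,2)= #(1,1)–#(2,1)= #(1,2)–+(1,3)≠ +(1,3)–#(1,4)≠ +(1,3)–+(2,3)= #(1,4)–#(2,4)=  → 4/8 unlike.
Row 2: #(2,0)–#(2,1)= #(2,0)–+(3,0)≠ +(2,3)–#(2,4)≠ #(2,4)–+(3,4)≠  → 3/4 unlike.
Total adjacent occupied pairs: 21; unlike-type pairs: 10.
10/21 is already in lowest terms.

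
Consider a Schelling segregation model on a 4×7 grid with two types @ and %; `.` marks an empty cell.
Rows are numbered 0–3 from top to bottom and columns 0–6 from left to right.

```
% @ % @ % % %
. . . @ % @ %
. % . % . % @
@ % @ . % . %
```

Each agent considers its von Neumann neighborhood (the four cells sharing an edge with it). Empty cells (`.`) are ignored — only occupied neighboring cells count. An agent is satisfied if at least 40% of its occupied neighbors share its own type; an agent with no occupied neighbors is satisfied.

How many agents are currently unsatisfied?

Row 0: (0,0)% 0/1 unhappy · (0,1)@ 0/2 unhappy · (0,2)% 0/2 unhappy · (0,3)@ 1/3 unhappy · (0,4)% 2/3 ok · (0,5)% 2/3 ok · (0,6)% 2/2 ok
Row 1: (1,3)@ 1/3 unhappy · (1,4)% 1/3 unhappy · (1,5)@ 0/4 unhappy · (1,6)% 1/3 unhappy
Row 2: (2,1)% 1/1 ok · (2,3)% 0/1 unhappy · (2,5)% 0/2 unhappy · (2,6)@ 0/3 unhappy
Row 3: (3,0)@ 0/1 unhappy · (3,1)% 1/3 unhappy · (3,2)@ 0/1 unhappy · (3,4)% 0/0 ok · (3,6)% 0/1 unhappy
Unsatisfied: (0,0), (0,1), (0,2), (0,3), (1,3), (1,4), (1,5), (1,6), (2,3), (2,5), (2,6), (3,0), (3,1), (3,2), (3,6) — 15 in total.

15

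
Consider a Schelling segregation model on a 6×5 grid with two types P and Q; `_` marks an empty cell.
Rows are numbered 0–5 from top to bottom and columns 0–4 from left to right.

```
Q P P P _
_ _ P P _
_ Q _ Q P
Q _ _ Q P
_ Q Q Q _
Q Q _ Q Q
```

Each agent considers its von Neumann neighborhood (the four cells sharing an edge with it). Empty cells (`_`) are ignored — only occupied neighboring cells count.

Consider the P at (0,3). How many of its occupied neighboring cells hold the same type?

2

Occupied neighbors of (0,3): (1,3)=P, (0,2)=P.
Same type (P): 2 of 2.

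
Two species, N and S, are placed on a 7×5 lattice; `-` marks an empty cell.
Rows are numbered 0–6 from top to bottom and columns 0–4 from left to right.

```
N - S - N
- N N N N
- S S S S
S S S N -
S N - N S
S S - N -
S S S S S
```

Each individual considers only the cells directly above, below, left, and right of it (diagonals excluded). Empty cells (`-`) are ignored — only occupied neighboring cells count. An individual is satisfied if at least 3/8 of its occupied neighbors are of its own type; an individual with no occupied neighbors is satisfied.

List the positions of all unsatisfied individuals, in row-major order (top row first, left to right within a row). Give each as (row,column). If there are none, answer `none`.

(0,0)N 0/0 ok
(0,2)S 0/1 unhappy
(0,4)N 1/1 ok
(1,1)N 1/2 ok
(1,2)N 2/4 ok
(1,3)N 2/3 ok
(1,4)N 2/3 ok
(2,1)S 2/3 ok
(2,2)S 3/4 ok
(2,3)S 2/4 ok
(2,4)S 1/2 ok
(3,0)S 2/2 ok
(3,1)S 3/4 ok
(3,2)S 2/3 ok
(3,3)N 1/3 unhappy
(4,0)S 2/3 ok
(4,1)N 0/3 unhappy
(4,3)N 2/3 ok
(4,4)S 0/1 unhappy
(5,0)S 3/3 ok
(5,1)S 2/3 ok
(5,3)N 1/2 ok
(6,0)S 2/2 ok
(6,1)S 3/3 ok
(6,2)S 2/2 ok
(6,3)S 2/3 ok
(6,4)S 1/1 ok

(0,2), (3,3), (4,1), (4,4)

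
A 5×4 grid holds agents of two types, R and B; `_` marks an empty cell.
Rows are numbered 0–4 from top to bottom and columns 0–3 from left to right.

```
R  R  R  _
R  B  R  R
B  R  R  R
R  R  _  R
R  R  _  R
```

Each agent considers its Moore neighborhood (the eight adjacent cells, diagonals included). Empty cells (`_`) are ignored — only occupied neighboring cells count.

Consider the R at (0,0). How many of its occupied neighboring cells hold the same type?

Occupied neighbors of (0,0): (0,1)=R, (1,0)=R, (1,1)=B.
Same type (R): 2 of 3.

2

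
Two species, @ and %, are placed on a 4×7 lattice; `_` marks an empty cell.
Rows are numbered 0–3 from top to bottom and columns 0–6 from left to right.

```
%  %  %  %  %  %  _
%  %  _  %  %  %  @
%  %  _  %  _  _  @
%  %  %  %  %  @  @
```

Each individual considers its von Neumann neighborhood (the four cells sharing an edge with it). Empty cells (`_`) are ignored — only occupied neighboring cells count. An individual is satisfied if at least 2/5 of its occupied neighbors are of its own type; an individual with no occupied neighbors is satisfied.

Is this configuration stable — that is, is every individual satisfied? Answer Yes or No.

Yes

Row 0: (0,0)% 2/2 satisfied · (0,1)% 3/3 satisfied · (0,2)% 2/2 satisfied · (0,3)% 3/3 satisfied · (0,4)% 3/3 satisfied · (0,5)% 2/2 satisfied
Row 1: (1,0)% 3/3 satisfied · (1,1)% 3/3 satisfied · (1,3)% 3/3 satisfied · (1,4)% 3/3 satisfied · (1,5)% 2/3 satisfied · (1,6)@ 1/2 satisfied
Row 2: (2,0)% 3/3 satisfied · (2,1)% 3/3 satisfied · (2,3)% 2/2 satisfied · (2,6)@ 2/2 satisfied
Row 3: (3,0)% 2/2 satisfied · (3,1)% 3/3 satisfied · (3,2)% 2/2 satisfied · (3,3)% 3/3 satisfied · (3,4)% 1/2 satisfied · (3,5)@ 1/2 satisfied · (3,6)@ 2/2 satisfied
All meet the threshold, so the configuration is stable.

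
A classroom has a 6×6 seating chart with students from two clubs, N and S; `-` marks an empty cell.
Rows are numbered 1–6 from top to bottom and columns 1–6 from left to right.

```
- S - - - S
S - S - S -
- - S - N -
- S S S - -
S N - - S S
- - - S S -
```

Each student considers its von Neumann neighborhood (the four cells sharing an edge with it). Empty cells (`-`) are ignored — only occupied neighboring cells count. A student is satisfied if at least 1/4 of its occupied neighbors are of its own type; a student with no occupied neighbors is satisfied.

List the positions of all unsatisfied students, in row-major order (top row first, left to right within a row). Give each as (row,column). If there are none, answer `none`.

(2,5), (3,5), (5,1), (5,2)

Row 1: (1,2)S 0/0 ✓ · (1,6)S 0/0 ✓
Row 2: (2,1)S 0/0 ✓ · (2,3)S 1/1 ✓ · (2,5)S 0/1 ✗
Row 3: (3,3)S 2/2 ✓ · (3,5)N 0/1 ✗
Row 4: (4,2)S 1/2 ✓ · (4,3)S 3/3 ✓ · (4,4)S 1/1 ✓
Row 5: (5,1)S 0/1 ✗ · (5,2)N 0/2 ✗ · (5,5)S 2/2 ✓ · (5,6)S 1/1 ✓
Row 6: (6,4)S 1/1 ✓ · (6,5)S 2/2 ✓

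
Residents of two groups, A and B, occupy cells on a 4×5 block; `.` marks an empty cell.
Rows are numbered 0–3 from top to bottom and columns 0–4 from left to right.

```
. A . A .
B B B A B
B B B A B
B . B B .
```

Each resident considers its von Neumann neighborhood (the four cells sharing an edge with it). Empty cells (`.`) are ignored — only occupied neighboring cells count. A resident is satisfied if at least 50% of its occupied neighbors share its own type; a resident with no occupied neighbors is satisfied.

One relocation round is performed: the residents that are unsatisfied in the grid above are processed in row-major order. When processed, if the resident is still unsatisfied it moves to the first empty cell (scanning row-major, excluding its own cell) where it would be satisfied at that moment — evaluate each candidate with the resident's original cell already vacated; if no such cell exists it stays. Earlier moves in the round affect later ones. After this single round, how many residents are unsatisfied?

Initially unsatisfied (in order): (0,1), (2,3).
  (0,1) → (0,2).
  (2,3) → (0,1).
Resulting grid:
. A A A .
B B B A B
B B B . B
B . B B .
Unsatisfied now: (1,3).

1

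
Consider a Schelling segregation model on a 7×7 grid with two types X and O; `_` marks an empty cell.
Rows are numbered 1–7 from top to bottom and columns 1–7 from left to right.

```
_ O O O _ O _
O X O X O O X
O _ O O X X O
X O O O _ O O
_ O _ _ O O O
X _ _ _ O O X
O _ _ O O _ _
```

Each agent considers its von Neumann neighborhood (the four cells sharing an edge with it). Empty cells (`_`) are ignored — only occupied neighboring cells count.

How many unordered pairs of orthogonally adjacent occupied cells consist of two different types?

19

Scan each occupied cell's neighbors to the right and below so each pair is counted once.
From row 1: 2 unlike of 6 pairs (running 2/6).
From row 2: 9 unlike of 12 pairs (running 11/18).
From row 3: 4 unlike of 9 pairs (running 15/27).
From row 4: 1 unlike of 7 pairs (running 16/34).
From row 5: 1 unlike of 5 pairs (running 17/39).
From row 6: 2 unlike of 4 pairs (running 19/43).
From row 7: 0 unlike of 1 pairs (running 19/44).
Total adjacent occupied pairs: 44; unlike-type pairs: 19.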